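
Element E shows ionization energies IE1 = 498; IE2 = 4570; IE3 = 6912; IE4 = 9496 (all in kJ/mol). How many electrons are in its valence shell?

1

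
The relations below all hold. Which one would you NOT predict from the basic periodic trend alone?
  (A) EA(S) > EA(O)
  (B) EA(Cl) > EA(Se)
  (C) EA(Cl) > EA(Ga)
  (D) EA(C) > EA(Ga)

(A)

The general trend: electron affinity increases across a period and decreases down a group.
(A) S (period 3, group 16) vs O (period 2, group 16): the stated order contradicts the simple trend.
(B) Cl (period 3, group 17) vs Se (period 4, group 16): the stated order agrees with the simple trend.
(C) Cl (period 3, group 17) vs Ga (period 4, group 13): the stated order agrees with the simple trend.
(D) C (period 2, group 14) vs Ga (period 4, group 13): the stated order agrees with the simple trend.
The exception is (A): the compact 2p subshell of O repels the added electron more than S's larger 3p does.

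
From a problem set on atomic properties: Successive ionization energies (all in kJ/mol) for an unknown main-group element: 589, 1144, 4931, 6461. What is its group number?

Look for the largest jump between consecutive ionization energies: IE3/IE2 ≈ 4.3, far larger than any earlier ratio.
That jump marks the point where a core electron is being removed. So the atom has 2 valence electrons.
A main-group element with 2 valence electrons is in group 2.

Group 2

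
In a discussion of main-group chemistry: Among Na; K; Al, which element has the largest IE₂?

Na

Consider each +1 ion: Na⁺ is the bare [Ne] core; K⁺ is the bare [Ar] core; Al⁺ still has 2 valence electrons.
Breaking into a closed-shell core is much more expensive than removing a leftover valence electron — K and Na have the largest IE_2 here.
The numbers (kJ/mol): Na 4562, K 3052, Al 1817.
Putting it together, IE_2: Al < K < Na.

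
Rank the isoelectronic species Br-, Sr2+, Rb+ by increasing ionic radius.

Sr2+, Rb+, Br-

All of these have 36 electrons, so size is governed by nuclear charge alone: the more protons, the stronger the pull on the same electron cloud, and the smaller the ion.
Nuclear charges: Sr2+ (Z=38), Rb+ (Z=37), Br- (Z=35).
Smallest to largest: Sr2+ < Rb+ < Br-.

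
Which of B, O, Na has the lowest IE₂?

IE_2 is the cost of taking one more electron from the +1 cation: B⁺ still has 2 valence electrons; O⁺ still has 5 valence electrons; Na⁺ is the bare [Ne] core.
Breaking into a closed-shell core is much more expensive than removing a leftover valence electron — Na has the largest IE_2 here.
Valence configurations: B⁺ [He]2s², O⁺ [He]2s²2p³.
The numbers (kJ/mol): B 2427, O 3388, Na 4562.
Hence IE_2: B < O < Na.

B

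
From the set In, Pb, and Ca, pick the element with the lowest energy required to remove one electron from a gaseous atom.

In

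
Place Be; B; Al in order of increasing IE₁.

Across a period the outer electron is held more tightly (higher IE₁); down a group it sits in a higher shell, more shielded, and comes off more easily.
These span different periods and groups, so the two trends combine.
B > Al: B sits above Al in group 13, so the down-group effect alone puts B higher.
Be > B: this pair runs against the simple trend — see the exception note.
Note the exception: Be has a higher first ionization energy than B, contrary to the simple trend — removing B's lone 2p electron is easier than breaking Be's filled 2s².
For reference (kJ/mol): Be 900, B 801, Al 578.
So from lowest to highest: Al < B < Be.

Al, B, Be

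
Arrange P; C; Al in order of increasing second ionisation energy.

Al < P < C

Consider each +1 ion: P⁺ still has 4 valence electrons; C⁺ still has 3 valence electrons; Al⁺ still has 2 valence electrons.
All are still removing valence electrons, so compare the +1 ions as you would atoms: IE_2 generally rises across a period (higher Z_eff) and falls down a group (larger shell), subject to the usual subshell exceptions.
Valence configurations: P⁺ [Ne]3s²3p², C⁺ [He]2s²2p¹, Al⁺ [Ne]3s².
Tabulated IE_2 (kJ/mol): P 1907, C 2353, Al 1817.
So the second ionization energies run Al < P < C.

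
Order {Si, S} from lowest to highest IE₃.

Si, S

The third ionization energy removes an electron from the +2 ion. For each element: Si²⁺ still has 2 valence electrons; S²⁺ still has 4 valence electrons.
All are still removing valence electrons, so compare the +2 ions as you would atoms: IE_3 generally rises across a period (higher Z_eff) and falls down a group (larger shell), subject to the usual subshell exceptions.
Valence configurations: Si²⁺ [Ne]3s², S²⁺ [Ne]3s²3p².
The numbers (kJ/mol): Si 3232, S 3357.
Hence IE_3: Si < S.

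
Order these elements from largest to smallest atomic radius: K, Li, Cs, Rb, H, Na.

Cs > Rb > K > Na > Li > H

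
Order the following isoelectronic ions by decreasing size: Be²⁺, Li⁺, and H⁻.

All of these have 2 electrons, so size is governed by nuclear charge alone: the more protons, the stronger the pull on the same electron cloud, and the smaller the ion.
Nuclear charges: Be²⁺ (Z=4), Li⁺ (Z=3), H⁻ (Z=1).
Largest to smallest: H⁻ > Li⁺ > Be²⁺.

H⁻ > Li⁺ > Be²⁺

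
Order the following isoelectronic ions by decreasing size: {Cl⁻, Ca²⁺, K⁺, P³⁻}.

All of these have 18 electrons, so size is governed by nuclear charge alone: the more protons, the stronger the pull on the same electron cloud, and the smaller the ion.
Nuclear charges: Ca²⁺ (Z=20), K⁺ (Z=19), Cl⁻ (Z=17), P³⁻ (Z=15).
Largest to smallest: P³⁻ > Cl⁻ > K⁺ > Ca²⁺.

P³⁻, Cl⁻, K⁺, Ca²⁺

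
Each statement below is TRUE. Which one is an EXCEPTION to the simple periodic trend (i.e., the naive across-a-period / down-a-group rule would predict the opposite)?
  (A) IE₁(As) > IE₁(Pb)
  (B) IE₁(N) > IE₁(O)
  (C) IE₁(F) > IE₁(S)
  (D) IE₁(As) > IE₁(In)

(B)

The general trend: first ionisation energy increases across a period and decreases down a group.
(A) As (period 4, group 15) vs Pb (period 6, group 14): the stated order agrees with the simple trend.
(B) N (period 2, group 15) vs O (period 2, group 16): the stated order contradicts the simple trend.
(C) F (period 2, group 17) vs S (period 3, group 16): the stated order agrees with the simple trend.
(D) As (period 4, group 15) vs In (period 5, group 13): the stated order agrees with the simple trend.
The exception is (B): pairing an electron in O's 2p⁴ costs repulsion energy, so O ionizes more easily than half-filled N (2p³).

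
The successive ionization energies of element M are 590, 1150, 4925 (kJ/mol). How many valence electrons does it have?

2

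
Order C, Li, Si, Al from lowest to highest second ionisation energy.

After 1 electron has been removed, what remains? C⁺ still has 3 valence electrons; Li⁺ is the bare [He] core; Si⁺ still has 3 valence electrons; Al⁺ still has 2 valence electrons.
Core electrons are held far more tightly than valence electrons, so Li tops the IE_2 order.
Valence configurations: C⁺ [He]2s²2p¹, Si⁺ [Ne]3s²3p¹, Al⁺ [Ne]3s².
Si⁺ loses a lone 3p electron whereas Al⁺ must break into a filled 3s² pair, so IE_2(Al) > IE_2(Si) even though Si has the higher nuclear charge.
Tabulated IE_2 (kJ/mol): C 2353, Li 7298, Si 1577, Al 1817.
Putting it together, IE_2: Si < Al < C < Li.

Si < Al < C < Li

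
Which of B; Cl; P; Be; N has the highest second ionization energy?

After 1 electron has been removed, what remains? B⁺ still has 2 valence electrons; Cl⁺ still has 6 valence electrons; P⁺ still has 4 valence electrons; Be⁺ still has 1 valence electron; N⁺ still has 4 valence electrons.
All are still removing valence electrons, so compare the +1 ions as you would atoms: IE_2 generally rises across a period (higher Z_eff) and falls down a group (larger shell), subject to the usual subshell exceptions.
Valence configurations: B⁺ [He]2s², Cl⁺ [Ne]3s²3p⁴, P⁺ [Ne]3s²3p², Be⁺ [He]2s¹, N⁺ [He]2s²2p².
Approximate IE_2 values (kJ/mol): B 2427, Cl 2298, P 1907, Be 1757, N 2856.
Putting it together, IE_2: Be < P < Cl < B < N.

N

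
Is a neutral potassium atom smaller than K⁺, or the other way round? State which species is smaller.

Forming K⁺ removes 1 electron from K. Fewer electrons for the same nuclear charge means less shielding and a higher Z_eff on the remaining electrons, and for main-group metals the entire outer shell is lost.
A cation is smaller than its parent atom: K⁺ < K.

K⁺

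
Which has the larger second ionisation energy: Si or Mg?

Si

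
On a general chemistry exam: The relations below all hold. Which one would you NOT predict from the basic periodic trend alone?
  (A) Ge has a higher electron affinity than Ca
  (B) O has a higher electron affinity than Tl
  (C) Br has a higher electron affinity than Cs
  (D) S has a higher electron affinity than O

(D)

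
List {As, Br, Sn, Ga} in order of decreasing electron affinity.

Ga is in period 4, group 13; As is in period 4, group 15; Br is in period 4, group 17; Sn is in period 5, group 14.
Electron affinity generally becomes more exothermic across a period toward the halogens and less exothermic down a group.
Here both period and group differ, so the two effects have to be weighed against each other.
As > Ga: As lies to the right of Ga in period 4, so the across-period effect alone puts As higher.
Sn > As: this pair runs against the simple trend — see the exception note.
Br > Sn: relative to Sn, both the across-period and down-group shifts push Br's electron affinity up.
Note the exception: Sn has a higher electron affinity than As, contrary to the simple trend — adding an electron to As's half-filled np³ subshell costs electron-pairing energy.
Tabulated electron affinity (kJ/mol): Ga 29, As 78, Br 325, Sn 107.
So from highest to lowest: Br > Sn > As > Ga.

Br > Sn > As > Ga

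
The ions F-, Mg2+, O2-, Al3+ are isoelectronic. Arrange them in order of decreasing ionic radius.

O2- > F- > Mg2+ > Al3+

All of these have 10 electrons, so size is governed by nuclear charge alone: the more protons, the stronger the pull on the same electron cloud, and the smaller the ion.
Nuclear charges: Al3+ (Z=13), Mg2+ (Z=12), F- (Z=9), O2- (Z=8).
Largest to smallest: O2- > F- > Mg2+ > Al3+.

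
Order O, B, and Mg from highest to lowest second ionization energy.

O > B > Mg

The second ionization energy removes an electron from the +1 ion. For each element: O⁺ still has 5 valence electrons; B⁺ still has 2 valence electrons; Mg⁺ still has 1 valence electron.
All are still removing valence electrons, so compare the +1 ions as you would atoms: IE_2 generally rises across a period (higher Z_eff) and falls down a group (larger shell), subject to the usual subshell exceptions.
Valence configurations: O⁺ [He]2s²2p³, B⁺ [He]2s², Mg⁺ [Ne]3s¹.
The numbers (kJ/mol): O 3388, B 2427, Mg 1451.
Overall IE_2 order: Mg < B < O.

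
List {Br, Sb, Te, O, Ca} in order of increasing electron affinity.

Ca < Sb < O < Te < Br

Electron affinity generally becomes more exothermic across a period toward the halogens and less exothermic down a group.
These span different periods and groups, so the two trends combine.
Sb > Ca: the two effects oppose for this pair; the across-period effect wins (103 vs 2 kJ/mol).
O > Sb: both effects reinforce here, so O is clearly the higher of the two.
Te > O: this pair runs against the simple trend — see the exception note.
Br > Te: both effects reinforce here, so Br is clearly the higher of the two.
Note the exception: Te has a higher electron affinity than O, contrary to the simple trend — O's compact 2p subshell gives strong electron–electron repulsion on the added electron.
Approximate values (kJ/mol): O 141, Ca 2, Br 325, Sb 103, Te 190.
So from lowest to highest: Ca < Sb < O < Te < Br.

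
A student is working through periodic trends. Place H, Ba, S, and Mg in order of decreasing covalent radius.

Ba, Mg, S, H

H is in period 1, group 1; Mg is in period 3, group 2; S is in period 3, group 16; Ba is in period 6, group 2.
Radius decreases left→right (rising Z_eff, same n) and increases top→bottom (higher n).
These span different periods and groups, so the two trends combine.
S > H: period and group pull opposite ways; the down-group shift dominates (103 vs 32 pm).
Mg > S: both are in period 3; the period trend gives Mg the larger value.
Ba > Mg: they share group 2; the group trend gives Ba the larger value.
For reference (pm): H 32, Mg 139, S 103, Ba 196.
So from largest to smallest: Ba > Mg > S > H.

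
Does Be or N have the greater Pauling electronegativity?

N

Be is in period 2, group 2; N is in period 2, group 15.
EN rises left→right (higher Z_eff, smaller atoms) and falls top→bottom (larger, more shielded atoms).
All lie in period 2, so electronegativity increases left to right.
So N has the greater Pauling electronegativity (N > Be).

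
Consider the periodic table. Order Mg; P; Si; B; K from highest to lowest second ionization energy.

After 1 electron has been removed, what remains? Mg⁺ still has 1 valence electron; P⁺ still has 4 valence electrons; Si⁺ still has 3 valence electrons; B⁺ still has 2 valence electrons; K⁺ is the bare [Ar] core.
Breaking into a closed-shell core is much more expensive than removing a leftover valence electron — K has the largest IE_2 here.
Valence configurations: Mg⁺ [Ne]3s¹, P⁺ [Ne]3s²3p², Si⁺ [Ne]3s²3p¹, B⁺ [He]2s².
Approximate IE_2 values (kJ/mol): Mg 1451, P 1907, Si 1577, B 2427, K 3052.
Hence IE_2: Mg < Si < P < B < K.

K > B > P > Si > Mg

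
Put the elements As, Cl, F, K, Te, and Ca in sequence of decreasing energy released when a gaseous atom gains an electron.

Cl > F > Te > As > K > Ca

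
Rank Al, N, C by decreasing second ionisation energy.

N > C > Al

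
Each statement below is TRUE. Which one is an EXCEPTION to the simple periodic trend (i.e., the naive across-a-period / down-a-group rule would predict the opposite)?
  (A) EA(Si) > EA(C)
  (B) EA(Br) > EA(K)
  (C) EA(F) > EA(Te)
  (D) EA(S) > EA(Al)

The general trend: electron affinity increases across a period and decreases down a group.
(A) Si (period 3, group 14) vs C (period 2, group 14): the stated order contradicts the simple trend.
(B) Br (period 4, group 17) vs K (period 4, group 1): the stated order agrees with the simple trend.
(C) F (period 2, group 17) vs Te (period 5, group 16): the stated order agrees with the simple trend.
(D) S (period 3, group 16) vs Al (period 3, group 13): the stated order agrees with the simple trend.
The exception is (A): Si's larger, more diffuse 3p orbitals accept an added electron slightly more readily than C's compact 2p.

(A)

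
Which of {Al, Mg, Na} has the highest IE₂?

The second ionization energy removes an electron from the +1 ion. For each element: Al⁺ still has 2 valence electrons; Mg⁺ still has 1 valence electron; Na⁺ is the bare [Ne] core.
Breaking into a closed-shell core is much more expensive than removing a leftover valence electron — Na has the largest IE_2 here.
Valence configurations: Al⁺ [Ne]3s², Mg⁺ [Ne]3s¹.
The numbers (kJ/mol): Al 1817, Mg 1451, Na 4562.
So the second ionization energies run Mg < Al < Na.

Na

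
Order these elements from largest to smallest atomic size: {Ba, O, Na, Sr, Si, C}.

Ba, Sr, Na, Si, C, O

Across a period the added protons contract the valence shell; down a group each new principal shell makes the atom larger.
These span different periods and groups, so the two trends combine.
C > O: both are in period 2; the period trend gives C the larger value.
Si > C: Si sits below C in group 14, so the down-group effect alone puts Si larger.
Na > Si: Na lies to the left of Si in period 3, so the across-period effect alone puts Na larger.
Sr > Na: period and group pull opposite ways; the down-group shift dominates (185 vs 155 pm).
Ba > Sr: they share group 2; the group trend gives Ba the larger value.
Tabulated atomic radius (pm): C 75, O 63, Na 155, Si 116, Sr 185, Ba 196.
So from largest to smallest: Ba > Sr > Na > Si > C > O.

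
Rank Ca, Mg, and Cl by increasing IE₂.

IE_2 is the cost of taking one more electron from the +1 cation: Ca⁺ still has 1 valence electron; Mg⁺ still has 1 valence electron; Cl⁺ still has 6 valence electrons.
All are still removing valence electrons, so compare the +1 ions as you would atoms: IE_2 generally rises across a period (higher Z_eff) and falls down a group (larger shell), subject to the usual subshell exceptions.
Valence configurations: Ca⁺ [Ar]4s¹, Mg⁺ [Ne]3s¹, Cl⁺ [Ne]3s²3p⁴.
Approximate IE_2 values (kJ/mol): Ca 1145, Mg 1451, Cl 2298.
Putting it together, IE_2: Ca < Mg < Cl.

Ca < Mg < Cl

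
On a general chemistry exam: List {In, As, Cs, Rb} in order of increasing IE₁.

Cs < Rb < In < As

First ionization energy rises across a period (greater Z_eff holds electrons more tightly) and falls down a group (valence electrons are farther from the nucleus).
Neither a single period nor a single group — weigh both effects.
Rb > Cs: they share group 1; the group trend gives Rb the larger value.
In > Rb: both are in period 5; the period trend gives In the larger value.
As > In: both effects reinforce here, so As is clearly the higher of the two.
For reference (kJ/mol): As 947, Rb 403, In 558, Cs 376.
So from lowest to highest: Cs < Rb < In < As.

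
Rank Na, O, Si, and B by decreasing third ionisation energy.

Na > O > B > Si

Consider each +2 ion: Na²⁺ is already 1 electron into the core; O²⁺ still has 4 valence electrons; Si²⁺ still has 2 valence electrons; B²⁺ still has 1 valence electron.
Core electrons are held far more tightly than valence electrons, so Na tops the IE_3 order.
Valence configurations: O²⁺ [He]2s²2p², Si²⁺ [Ne]3s², B²⁺ [He]2s¹.
Tabulated IE_3 (kJ/mol): Na 6910, O 5300, Si 3232, B 3660.
So the third ionization energies run Si < B < O < Na.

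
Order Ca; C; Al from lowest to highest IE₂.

After 1 electron has been removed, what remains? Ca⁺ still has 1 valence electron; C⁺ still has 3 valence electrons; Al⁺ still has 2 valence electrons.
All are still removing valence electrons, so compare the +1 ions as you would atoms: IE_2 generally rises across a period (higher Z_eff) and falls down a group (larger shell), subject to the usual subshell exceptions.
Valence configurations: Ca⁺ [Ar]4s¹, C⁺ [He]2s²2p¹, Al⁺ [Ne]3s².
Approximate IE_2 values (kJ/mol): Ca 1145, C 2353, Al 1817.
Putting it together, IE_2: Ca < Al < C.

Ca < Al < C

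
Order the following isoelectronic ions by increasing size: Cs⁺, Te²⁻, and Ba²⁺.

All of these have 54 electrons, so size is governed by nuclear charge alone: the more protons, the stronger the pull on the same electron cloud, and the smaller the ion.
Nuclear charges: Ba²⁺ (Z=56), Cs⁺ (Z=55), Te²⁻ (Z=52).
Smallest to largest: Ba²⁺ < Cs⁺ < Te²⁻.

Ba²⁺ < Cs⁺ < Te²⁻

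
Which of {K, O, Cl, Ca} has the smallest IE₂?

Consider each +1 ion: K⁺ is the bare [Ar] core; O⁺ still has 5 valence electrons; Cl⁺ still has 6 valence electrons; Ca⁺ still has 1 valence electron.
Usually core removal costs more than valence removal, but here the competition is close: a tightly held n=2 valence electron can cost more to remove than an n=3 core electron, so the actual values have to decide it.
Valence configurations: O⁺ [He]2s²2p³, Cl⁺ [Ne]3s²3p⁴, Ca⁺ [Ar]4s¹.
Tabulated IE_2 (kJ/mol): K 3052, O 3388, Cl 2298, Ca 1145.
Overall IE_2 order: Ca < Cl < K < O.

Ca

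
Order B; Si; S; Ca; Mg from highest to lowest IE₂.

B > S > Si > Mg > Ca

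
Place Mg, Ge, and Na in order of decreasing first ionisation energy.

Ge > Mg > Na

Na is in period 3, group 1; Mg is in period 3, group 2; Ge is in period 4, group 14.
Across a period the outer electron is held more tightly (higher IE₁); down a group it sits in a higher shell, more shielded, and comes off more easily.
Neither a single period nor a single group — weigh both effects.
Mg > Na: Mg lies to the right of Na in period 3, so the across-period effect alone puts Mg higher.
Ge > Mg: period and group pull opposite ways; the across-period shift dominates (762 vs 738 kJ/mol).
Approximate values (kJ/mol): Na 496, Mg 738, Ge 762.
So from highest to lowest: Ge > Mg > Na.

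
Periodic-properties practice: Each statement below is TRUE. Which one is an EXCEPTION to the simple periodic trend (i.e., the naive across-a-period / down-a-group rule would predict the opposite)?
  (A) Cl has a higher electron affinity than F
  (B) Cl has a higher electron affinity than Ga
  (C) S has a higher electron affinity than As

The general trend: electron affinity increases across a period and decreases down a group.
(A) Cl (period 3, group 17) vs F (period 2, group 17): the stated order contradicts the simple trend.
(B) Cl (period 3, group 17) vs Ga (period 4, group 13): the stated order agrees with the simple trend.
(C) S (period 3, group 16) vs As (period 4, group 15): the stated order agrees with the simple trend.
The exception is (A): F's small 2p subshell makes the incoming electron feel strong e⁻–e⁻ repulsion, so Cl actually releases more energy on gaining an electron.

(A)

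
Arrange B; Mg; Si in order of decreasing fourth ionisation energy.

B, Mg, Si

The fourth ionization energy removes an electron from the +3 ion. For each element: B³⁺ is the bare [He] core; Mg³⁺ is already 1 electron into the core; Si³⁺ still has 1 valence electron.
Breaking into a closed-shell core is much more expensive than removing a leftover valence electron — Mg and B have the largest IE_4 here.
The numbers (kJ/mol): B 25026, Mg 10543, Si 4356.
So the fourth ionization energies run Si < Mg < B.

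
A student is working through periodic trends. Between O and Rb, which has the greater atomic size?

Rb

Across a period the added protons contract the valence shell; down a group each new principal shell makes the atom larger.
Neither a single period nor a single group — weigh both effects.
Rb > O: both effects reinforce here, so Rb is clearly the larger of the two.
Tabulated atomic radius (pm): O 63, Rb 210.
So Rb has the greater atomic size (Rb > O).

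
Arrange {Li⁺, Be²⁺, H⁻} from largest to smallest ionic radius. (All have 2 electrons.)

All of these have 2 electrons, so size is governed by nuclear charge alone: the more protons, the stronger the pull on the same electron cloud, and the smaller the ion.
Nuclear charges: Be²⁺ (Z=4), Li⁺ (Z=3), H⁻ (Z=1).
Largest to smallest: H⁻ > Li⁺ > Be²⁺.

H⁻ > Li⁺ > Be²⁺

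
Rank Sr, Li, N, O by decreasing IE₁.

Li is in period 2, group 1; N is in period 2, group 15; O is in period 2, group 16; Sr is in period 5, group 2.
IE₁ increases left→right with effective nuclear charge and decreases top→bottom as the valence shell moves farther out.
These span different periods and groups, so the two trends combine.
Sr > Li: period and group pull opposite ways; the across-period shift dominates (550 vs 520 kJ/mol).
O > Sr: both effects reinforce here, so O is clearly the higher of the two.
N > O: this pair runs against the simple trend — see the exception note.
Note the exception: N has a higher first ionization energy than O, contrary to the simple trend — pairing an electron in O's 2p⁴ costs repulsion energy, so O ionizes more easily than half-filled N (2p³).
Approximate values (kJ/mol): Li 520, N 1402, O 1314, Sr 550.
So from highest to lowest: N > O > Sr > Li.

N, O, Sr, Li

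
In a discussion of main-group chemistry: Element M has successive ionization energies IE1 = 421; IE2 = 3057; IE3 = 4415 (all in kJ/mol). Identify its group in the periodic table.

Group 1

Look for the largest jump between consecutive ionization energies: IE2/IE1 ≈ 7.3, far larger than any earlier ratio.
That jump marks the point where a core electron is being removed. So the atom has 1 valence electron.
A main-group element with 1 valence electron is in group 1.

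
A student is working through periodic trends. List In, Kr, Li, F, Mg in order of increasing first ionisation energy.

Li, In, Mg, Kr, F

Li is in period 2, group 1; F is in period 2, group 17; Mg is in period 3, group 2; Kr is in period 4, group 18; In is in period 5, group 13.
Removing the outermost electron gets harder across a period and easier down a group.
Neither a single period nor a single group — weigh both effects.
In > Li: period and group pull opposite ways; the across-period shift dominates (558 vs 520 kJ/mol).
Mg > In: period and group pull opposite ways; the down-group shift dominates (738 vs 558 kJ/mol).
Kr > Mg: the two effects oppose for this pair; the across-period effect wins (1351 vs 738 kJ/mol).
F > Kr: the two effects oppose for this pair; the down-group effect wins (1681 vs 1351 kJ/mol).
For reference (kJ/mol): Li 520, F 1681, Mg 738, Kr 1351, In 558.
So from lowest to highest: Li < In < Mg < Kr < F.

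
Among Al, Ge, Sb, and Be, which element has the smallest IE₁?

Al

Be is in period 2, group 2; Al is in period 3, group 13; Ge is in period 4, group 14; Sb is in period 5, group 15.
First ionization energy rises across a period (greater Z_eff holds electrons more tightly) and falls down a group (valence electrons are farther from the nucleus).
A diagonal step moves right (one effect) and down (the opposite effect) at once.
Ge > Al: period and group pull opposite ways; the across-period shift dominates (762 vs 578 kJ/mol).
Sb > Ge: period and group pull opposite ways; the across-period shift dominates (831 vs 762 kJ/mol).
Be > Sb: period and group pull opposite ways; the down-group shift dominates (900 vs 831 kJ/mol).
For reference (kJ/mol): Be 900, Al 578, Ge 762, Sb 831.
The smallest IE₁ among these belongs to Al.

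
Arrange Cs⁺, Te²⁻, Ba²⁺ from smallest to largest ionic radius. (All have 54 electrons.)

All of these have 54 electrons, so size is governed by nuclear charge alone: the more protons, the stronger the pull on the same electron cloud, and the smaller the ion.
Nuclear charges: Ba²⁺ (Z=56), Cs⁺ (Z=55), Te²⁻ (Z=52).
Smallest to largest: Ba²⁺ < Cs⁺ < Te²⁻.

Ba²⁺ < Cs⁺ < Te²⁻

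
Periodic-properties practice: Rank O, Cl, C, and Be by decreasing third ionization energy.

Be, O, C, Cl

The third ionization energy removes an electron from the +2 ion. For each element: O²⁺ still has 4 valence electrons; Cl²⁺ still has 5 valence electrons; C²⁺ still has 2 valence electrons; Be²⁺ is the bare [He] core.
Pulling an electron out of a noble-gas core costs far more than removing a remaining valence electron, so Be sits at the high end of IE_3.
Valence configurations: O²⁺ [He]2s²2p², Cl²⁺ [Ne]3s²3p³, C²⁺ [He]2s².
Tabulated IE_3 (kJ/mol): O 5300, Cl 3822, C 4620, Be 14849.
Overall IE_3 order: Cl < C < O < Be.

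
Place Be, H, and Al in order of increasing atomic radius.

H, Be, Al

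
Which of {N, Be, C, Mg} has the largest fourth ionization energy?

The fourth ionization energy removes an electron from the +3 ion. For each element: N³⁺ still has 2 valence electrons; Be³⁺ is already 1 electron into the core; C³⁺ still has 1 valence electron; Mg³⁺ is already 1 electron into the core.
Pulling an electron out of a noble-gas core costs far more than removing a remaining valence electron, so Mg and Be sit at the high end of IE_4.
Valence configurations: N³⁺ [He]2s², C³⁺ [He]2s¹.
Approximate IE_4 values (kJ/mol): N 7475, Be 21007, C 6223, Mg 10543.
So the fourth ionization energies run C < N < Mg < Be.

Be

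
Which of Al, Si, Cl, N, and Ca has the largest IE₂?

The second ionization energy removes an electron from the +1 ion. For each element: Al⁺ still has 2 valence electrons; Si⁺ still has 3 valence electrons; Cl⁺ still has 6 valence electrons; N⁺ still has 4 valence electrons; Ca⁺ still has 1 valence electron.
All are still removing valence electrons, so compare the +1 ions as you would atoms: IE_2 generally rises across a period (higher Z_eff) and falls down a group (larger shell), subject to the usual subshell exceptions.
Valence configurations: Al⁺ [Ne]3s², Si⁺ [Ne]3s²3p¹, Cl⁺ [Ne]3s²3p⁴, N⁺ [He]2s²2p², Ca⁺ [Ar]4s¹.
Si⁺ loses a lone 3p electron whereas Al⁺ must break into a filled 3s² pair, so IE_2(Al) > IE_2(Si) even though Si has the higher nuclear charge.
Approximate IE_2 values (kJ/mol): Al 1817, Si 1577, Cl 2298, N 2856, Ca 1145.
So the second ionization energies run Ca < Si < Al < Cl < N.

N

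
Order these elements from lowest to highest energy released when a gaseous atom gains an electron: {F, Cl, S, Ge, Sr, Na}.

Sr < Na < Ge < S < F < Cl

F is in period 2, group 17; Na is in period 3, group 1; S is in period 3, group 16; Cl is in period 3, group 17; Ge is in period 4, group 14; Sr is in period 5, group 2.
Electron affinity generally becomes more exothermic across a period toward the halogens and less exothermic down a group.
Here both period and group differ, so the two effects have to be weighed against each other.
Na > Sr: the two effects oppose for this pair; the down-group effect wins (53 vs 5 kJ/mol).
Ge > Na: period and group pull opposite ways; the across-period shift dominates (119 vs 53 kJ/mol).
S > Ge: both effects reinforce here, so S is clearly the higher of the two.
F > S: relative to S, both the across-period and down-group shifts push F's electron affinity up.
Cl > F: this pair runs against the simple trend — see the exception note.
Note the exception: Cl has a higher electron affinity than F, contrary to the simple trend — F's small 2p subshell makes the incoming electron feel strong e⁻–e⁻ repulsion, so Cl actually releases more energy on gaining an electron.
For reference (kJ/mol): F 328, Na 53, S 200, Cl 349, Ge 119, Sr 5.
So from lowest to highest: Sr < Na < Ge < S < F < Cl.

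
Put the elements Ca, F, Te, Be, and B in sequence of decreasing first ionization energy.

Be is in period 2, group 2; B is in period 2, group 13; F is in period 2, group 17; Ca is in period 4, group 2; Te is in period 5, group 16.
First ionization energy rises across a period (greater Z_eff holds electrons more tightly) and falls down a group (valence electrons are farther from the nucleus).
Here both period and group differ, so the two effects have to be weighed against each other.
B > Ca: both effects reinforce here, so B is clearly the higher of the two.
Te > B: period and group pull opposite ways; the across-period shift dominates (869 vs 801 kJ/mol).
Be > Te: period and group pull opposite ways; the down-group shift dominates (900 vs 869 kJ/mol).
F > Be: F lies to the right of Be in period 2, so the across-period effect alone puts F higher.
Note the exception: Be has a higher first ionization energy than B, contrary to the simple trend — removing B's lone 2p electron is easier than breaking Be's filled 2s².
Approximate values (kJ/mol): Be 900, B 801, F 1681, Ca 590, Te 869.
So from highest to lowest: F > Be > Te > B > Ca.

F > Be > Te > B > Ca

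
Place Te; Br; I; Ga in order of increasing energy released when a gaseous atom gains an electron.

Ga < Te < I < Br

Ga is in period 4, group 13; Br is in period 4, group 17; Te is in period 5, group 16; I is in period 5, group 17.
Adding an electron releases more energy for atoms nearer the top right (short of the noble gases).
These span different periods and groups, so the two trends combine.
Te > Ga: the two effects oppose for this pair; the across-period effect wins (190 vs 29 kJ/mol).
I > Te: I lies to the right of Te in period 5, so the across-period effect alone puts I higher.
Br > I: they share group 17; the group trend gives Br the larger value.
Tabulated electron affinity (kJ/mol): Ga 29, Br 325, Te 190, I 295.
So from lowest to highest: Ga < Te < I < Br.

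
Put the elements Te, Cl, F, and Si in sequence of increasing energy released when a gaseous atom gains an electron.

Si < Te < F < Cl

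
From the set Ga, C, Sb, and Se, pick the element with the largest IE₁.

C is in period 2, group 14; Ga is in period 4, group 13; Se is in period 4, group 16; Sb is in period 5, group 15.
First ionization energy rises across a period (greater Z_eff holds electrons more tightly) and falls down a group (valence electrons are farther from the nucleus).
Here both period and group differ, so the two effects have to be weighed against each other.
Sb > Ga: the two effects oppose for this pair; the across-period effect wins (831 vs 579 kJ/mol).
Se > Sb: both effects reinforce here, so Se is clearly the higher of the two.
C > Se: the two effects oppose for this pair; the down-group effect wins (1086 vs 941 kJ/mol).
Approximate values (kJ/mol): C 1086, Ga 579, Se 941, Sb 831.
The largest IE₁ among these belongs to C.

C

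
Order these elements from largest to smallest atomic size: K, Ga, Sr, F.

K > Sr > Ga > F

F is in period 2, group 17; K is in period 4, group 1; Ga is in period 4, group 13; Sr is in period 5, group 2.
Moving right in a period, electrons are added to the same shell under a stronger nuclear pull, so atoms get smaller; moving down, a new shell is opened and atoms get larger.
Neither a single period nor a single group — weigh both effects.
Ga > F: relative to F, both the across-period and down-group shifts push Ga's atomic radius up.
Sr > Ga: both effects reinforce here, so Sr is clearly the larger of the two.
K > Sr: the two effects oppose for this pair; the across-period effect wins (196 vs 185 pm).
For reference (pm): F 64, K 196, Ga 124, Sr 185.
So from largest to smallest: K > Sr > Ga > F.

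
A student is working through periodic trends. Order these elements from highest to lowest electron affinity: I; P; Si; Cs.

I > Si > P > Cs

Si is in period 3, group 14; P is in period 3, group 15; I is in period 5, group 17; Cs is in period 6, group 1.
Atoms with high Z_eff and room in the valence shell (especially the halogens) have the most exothermic electron affinities.
Neither a single period nor a single group — weigh both effects.
P > Cs: relative to Cs, both the across-period and down-group shifts push P's electron affinity up.
Si > P: this pair runs against the simple trend — see the exception note.
I > Si: period and group pull opposite ways; the across-period shift dominates (295 vs 134 kJ/mol).
Note the exception: Si has a higher electron affinity than P, contrary to the simple trend — adding an electron to P's half-filled 3p³ is unfavourable, so Si (3p²) has the more exothermic EA.
For reference (kJ/mol): Si 134, P 72, I 295, Cs 46.
So from highest to lowest: I > Si > P > Cs.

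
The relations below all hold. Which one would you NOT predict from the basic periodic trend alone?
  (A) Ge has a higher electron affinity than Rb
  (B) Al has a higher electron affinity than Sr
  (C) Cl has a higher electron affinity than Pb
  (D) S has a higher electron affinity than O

(D)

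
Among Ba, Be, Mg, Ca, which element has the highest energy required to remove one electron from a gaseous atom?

Be

Be is in period 2, group 2; Mg is in period 3, group 2; Ca is in period 4, group 2; Ba is in period 6, group 2.
Across a period the outer electron is held more tightly (higher IE₁); down a group it sits in a higher shell, more shielded, and comes off more easily.
All are in group 2, so first ionization energy increases up the group.
The highest energy required to remove one electron from a gaseous atom among these belongs to Be.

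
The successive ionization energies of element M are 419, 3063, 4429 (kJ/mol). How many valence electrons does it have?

1

Look for the largest jump between consecutive ionization energies: IE2/IE1 ≈ 7.3, far larger than any earlier ratio.
That jump marks the point where a core electron is being removed. So the atom has 1 valence electron.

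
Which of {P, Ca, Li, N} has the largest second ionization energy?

Li

IE_2 is the cost of taking one more electron from the +1 cation: P⁺ still has 4 valence electrons; Ca⁺ still has 1 valence electron; Li⁺ is the bare [He] core; N⁺ still has 4 valence electrons.
Breaking into a closed-shell core is much more expensive than removing a leftover valence electron — Li has the largest IE_2 here.
Valence configurations: P⁺ [Ne]3s²3p², Ca⁺ [Ar]4s¹, N⁺ [He]2s²2p².
The numbers (kJ/mol): P 1907, Ca 1145, Li 7298, N 2856.
Hence IE_2: Ca < P < N < Li.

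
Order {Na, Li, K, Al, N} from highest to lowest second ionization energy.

Li > Na > K > N > Al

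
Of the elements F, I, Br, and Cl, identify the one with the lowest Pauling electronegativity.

F is in period 2, group 17; Cl is in period 3, group 17; Br is in period 4, group 17; I is in period 5, group 17.
Atoms toward the upper right of the periodic table pull bonding electrons most strongly.
All are in group 17, so electronegativity increases up the group.
The lowest Pauling electronegativity among these belongs to I.

I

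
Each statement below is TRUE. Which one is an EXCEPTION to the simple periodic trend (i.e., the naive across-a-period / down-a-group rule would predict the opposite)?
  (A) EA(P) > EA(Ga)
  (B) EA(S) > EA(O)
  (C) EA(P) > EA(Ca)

The general trend: electron affinity increases across a period and decreases down a group.
(A) P (period 3, group 15) vs Ga (period 4, group 13): the stated order agrees with the simple trend.
(B) S (period 3, group 16) vs O (period 2, group 16): the stated order contradicts the simple trend.
(C) P (period 3, group 15) vs Ca (period 4, group 2): the stated order agrees with the simple trend.
The exception is (B): the compact 2p subshell of O repels the added electron more than S's larger 3p does.

(B)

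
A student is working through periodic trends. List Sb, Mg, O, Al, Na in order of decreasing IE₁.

O is in period 2, group 16; Na is in period 3, group 1; Mg is in period 3, group 2; Al is in period 3, group 13; Sb is in period 5, group 15.
Across a period the outer electron is held more tightly (higher IE₁); down a group it sits in a higher shell, more shielded, and comes off more easily.
These span different periods and groups, so the two trends combine.
Al > Na: Al lies to the right of Na in period 3, so the across-period effect alone puts Al higher.
Mg > Al: this pair runs against the simple trend — see the exception note.
Sb > Mg: period and group pull opposite ways; the across-period shift dominates (831 vs 738 kJ/mol).
O > Sb: both effects reinforce here, so O is clearly the higher of the two.
Note the exception: Mg has a higher first ionization energy than Al, contrary to the simple trend — Al's single 3p electron is easier to remove than one from Mg's filled 3s².
Approximate values (kJ/mol): O 1314, Na 496, Mg 738, Al 578, Sb 831.
So from highest to lowest: O > Sb > Mg > Al > Na.

O, Sb, Mg, Al, Na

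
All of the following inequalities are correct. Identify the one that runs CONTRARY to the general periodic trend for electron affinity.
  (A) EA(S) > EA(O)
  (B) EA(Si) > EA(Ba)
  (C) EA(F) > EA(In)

(A)

The general trend: electron affinity increases across a period and decreases down a group.
(A) S (period 3, group 16) vs O (period 2, group 16): the stated order contradicts the simple trend.
(B) Si (period 3, group 14) vs Ba (period 6, group 2): the stated order agrees with the simple trend.
(C) F (period 2, group 17) vs In (period 5, group 13): the stated order agrees with the simple trend.
The exception is (A): the compact 2p subshell of O repels the added electron more than S's larger 3p does.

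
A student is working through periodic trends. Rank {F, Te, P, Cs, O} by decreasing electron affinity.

O is in period 2, group 16; F is in period 2, group 17; P is in period 3, group 15; Te is in period 5, group 16; Cs is in period 6, group 1.
Atoms with high Z_eff and room in the valence shell (especially the halogens) have the most exothermic electron affinities.
These span different periods and groups, so the two trends combine.
P > Cs: both effects reinforce here, so P is clearly the higher of the two.
O > P: both effects reinforce here, so O is clearly the higher of the two.
Te > O: this pair runs against the simple trend — see the exception note.
F > Te: both effects reinforce here, so F is clearly the higher of the two.
Note the exception: Te has a higher electron affinity than O, contrary to the simple trend — O's compact 2p subshell gives strong electron–electron repulsion on the added electron.
For reference (kJ/mol): O 141, F 328, P 72, Te 190, Cs 46.
So from highest to lowest: F > Te > O > P > Cs.

F, Te, O, P, Cs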